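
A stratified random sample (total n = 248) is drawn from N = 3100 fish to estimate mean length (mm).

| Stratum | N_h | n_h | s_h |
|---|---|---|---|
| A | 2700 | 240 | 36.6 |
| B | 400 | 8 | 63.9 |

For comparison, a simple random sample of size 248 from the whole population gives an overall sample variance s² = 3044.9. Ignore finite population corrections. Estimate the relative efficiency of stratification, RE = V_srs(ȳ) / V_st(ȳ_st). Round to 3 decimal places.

RE ≈ 0.964

V̂(ȳ_st) = Σ W_h² s_h²/n_h, with W_h = N_h/N and N = 3100:
  stratum A: (2700/3100)²·36.6²/240 = 4.23404
  stratum B: (400/3100)²·63.9²/8 = 8.49784
V_st = 12.7319
V_srs = s²/n = 3044.9/248 = 12.2778
Relative efficiency = V_srs / V_st = 12.2778/12.7319 = 0.9643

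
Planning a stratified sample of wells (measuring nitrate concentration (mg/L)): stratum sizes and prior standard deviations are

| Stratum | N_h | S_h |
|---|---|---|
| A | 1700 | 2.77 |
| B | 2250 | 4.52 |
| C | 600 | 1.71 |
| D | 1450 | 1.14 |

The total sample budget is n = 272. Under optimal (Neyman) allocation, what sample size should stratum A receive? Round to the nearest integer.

73

Neyman allocation: n_h = n · N_h S_h / Σ N_i S_i, with n = 272.
  stratum A: N_h·S_h = 1700·2.77 = 4709.00
  stratum B: N_h·S_h = 2250·4.52 = 10170.00
  stratum C: N_h·S_h = 600·1.71 = 1026.00
  stratum D: N_h·S_h = 1450·1.14 = 1653.00
Σ N_h S_h = 17558.00
n for stratum A = 272·4709.00/17558.00 = 72.950 → 73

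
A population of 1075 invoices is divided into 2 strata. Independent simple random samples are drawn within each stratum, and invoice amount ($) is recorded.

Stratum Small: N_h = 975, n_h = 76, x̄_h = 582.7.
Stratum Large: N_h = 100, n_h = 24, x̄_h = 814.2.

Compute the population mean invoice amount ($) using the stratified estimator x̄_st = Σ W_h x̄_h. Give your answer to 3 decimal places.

x̄_st ≈ 604.235

N = Σ N_h = 1075. Stratum weights W_h = N_h/N.
x̄_st = (975·582.7 + 100·814.2) / 1075 = 604.23488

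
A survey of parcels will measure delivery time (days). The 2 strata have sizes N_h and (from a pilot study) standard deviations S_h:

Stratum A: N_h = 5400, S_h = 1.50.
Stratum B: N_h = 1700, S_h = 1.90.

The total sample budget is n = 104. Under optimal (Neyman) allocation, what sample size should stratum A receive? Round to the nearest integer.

Neyman allocation: n_h = n · N_h S_h / Σ N_i S_i, with n = 104.
  stratum A: N_h·S_h = 5400·1.50 = 8100.00
  stratum B: N_h·S_h = 1700·1.90 = 3230.00
Σ N_h S_h = 11330.00
n for stratum A = 104·8100.00/11330.00 = 74.351 → 74

74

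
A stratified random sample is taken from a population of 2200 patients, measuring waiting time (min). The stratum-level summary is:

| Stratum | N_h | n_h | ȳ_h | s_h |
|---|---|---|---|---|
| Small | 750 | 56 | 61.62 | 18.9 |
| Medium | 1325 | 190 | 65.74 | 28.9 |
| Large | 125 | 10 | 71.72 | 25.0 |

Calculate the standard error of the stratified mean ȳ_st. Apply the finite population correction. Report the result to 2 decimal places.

SE(ȳ_st) ≈ 1.50

V̂(ȳ_st) = Σ W_h² (1 − n_h/N_h) s_h²/n_h, with W_h = N_h/N and N = 2200:
  stratum Small: (750/2200)²·(1 − 56/750)·18.9²/56 = 0.685979
  stratum Medium: (1325/2200)²·(1 − 190/1325)·28.9²/190 = 1.36587
  stratum Large: (125/2200)²·(1 − 10/125)·25.0²/10 = 0.185628
V̂(ȳ_st) = 2.23747
SE(ȳ_st) = √2.23747 = 1.49582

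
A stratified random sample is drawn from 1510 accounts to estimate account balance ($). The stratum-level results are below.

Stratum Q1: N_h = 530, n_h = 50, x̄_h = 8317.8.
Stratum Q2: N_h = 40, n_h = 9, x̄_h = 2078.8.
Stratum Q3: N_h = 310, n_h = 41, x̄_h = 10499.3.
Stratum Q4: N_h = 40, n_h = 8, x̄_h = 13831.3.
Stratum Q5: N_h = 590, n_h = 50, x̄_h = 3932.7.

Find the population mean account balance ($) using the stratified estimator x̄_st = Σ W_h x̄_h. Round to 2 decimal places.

x̄_st ≈ 7033.06

N = Σ N_h = 1510. Stratum weights W_h = N_h/N.
x̄_st = (530·8317.8 + 40·2078.8 + 310·10499.3 + 40·13831.3 + 590·3932.7) / 1510 = 7033.0556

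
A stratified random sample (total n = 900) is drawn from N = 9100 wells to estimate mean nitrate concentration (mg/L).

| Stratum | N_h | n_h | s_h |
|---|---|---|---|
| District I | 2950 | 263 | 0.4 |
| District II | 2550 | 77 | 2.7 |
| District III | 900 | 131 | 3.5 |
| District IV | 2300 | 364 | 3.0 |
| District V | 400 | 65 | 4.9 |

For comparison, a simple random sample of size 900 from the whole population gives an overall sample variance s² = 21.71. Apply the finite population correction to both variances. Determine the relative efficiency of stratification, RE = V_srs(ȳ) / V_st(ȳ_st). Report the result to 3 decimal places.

RE ≈ 2.179

V̂(ȳ_st) = Σ W_h² (1 − n_h/N_h) s_h²/n_h, with W_h = N_h/N and N = 9100:
  stratum District I: (2950/9100)²·(1 − 263/2950)·0.4²/263 = 5.82333e-05
  stratum District II: (2550/9100)²·(1 − 77/2550)·2.7²/77 = 0.00720972
  stratum District III: (900/9100)²·(1 − 131/900)·3.5²/131 = 0.000781539
  stratum District IV: (2300/9100)²·(1 − 364/2300)·3.0²/364 = 0.00132951
  stratum District V: (400/9100)²·(1 − 65/400)·4.9²/65 = 0.000597724
V_st = 0.00997673
V_srs = (1 − 900/9100)·21.71/900 = 0.0217365
Relative efficiency = V_srs / V_st = 0.0217365/0.00997673 = 2.1787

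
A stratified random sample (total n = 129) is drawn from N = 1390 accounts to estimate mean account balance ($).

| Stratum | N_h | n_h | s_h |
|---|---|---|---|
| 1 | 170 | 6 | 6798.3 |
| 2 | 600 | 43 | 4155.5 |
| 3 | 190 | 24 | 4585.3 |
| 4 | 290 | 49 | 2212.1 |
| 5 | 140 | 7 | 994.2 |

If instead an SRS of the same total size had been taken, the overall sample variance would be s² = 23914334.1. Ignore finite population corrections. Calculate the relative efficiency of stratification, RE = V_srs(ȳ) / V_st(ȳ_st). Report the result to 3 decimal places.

V̂(ȳ_st) = Σ W_h² s_h²/n_h, with W_h = N_h/N and N = 1390:
  stratum 1: (170/1390)²·6798.3²/6 = 115217
  stratum 2: (600/1390)²·4155.5²/43 = 74825.7
  stratum 3: (190/1390)²·4585.3²/24 = 16368.2
  stratum 4: (290/1390)²·2212.1²/49 = 4346.9
  stratum 5: (140/1390)²·994.2²/7 = 1432.44
V_st = 212191
V_srs = s²/n = 23914334.1/129 = 185382
Relative efficiency = V_srs / V_st = 185382/212191 = 0.8737

RE ≈ 0.874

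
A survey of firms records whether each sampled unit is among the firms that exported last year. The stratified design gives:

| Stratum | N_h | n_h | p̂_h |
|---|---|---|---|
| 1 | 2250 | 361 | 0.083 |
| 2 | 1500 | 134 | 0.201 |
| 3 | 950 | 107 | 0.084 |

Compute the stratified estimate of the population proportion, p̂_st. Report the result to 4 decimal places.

N = 4700; stratum weights W_h = N_h/N.
p̂_st = Σ W_h p̂_h = (2250·0.083 + 1500·0.201 + 950·0.084)/4700 = 0.12086

p̂_st ≈ 0.1209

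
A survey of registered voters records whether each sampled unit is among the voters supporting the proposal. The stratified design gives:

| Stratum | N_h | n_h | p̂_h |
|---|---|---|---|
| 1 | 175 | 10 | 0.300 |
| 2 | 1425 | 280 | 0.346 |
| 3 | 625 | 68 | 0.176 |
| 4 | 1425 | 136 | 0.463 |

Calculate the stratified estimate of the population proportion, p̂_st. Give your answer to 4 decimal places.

p̂_st ≈ 0.3604

N = 3650; stratum weights W_h = N_h/N.
p̂_st = Σ W_h p̂_h = (175·0.300 + 1425·0.346 + 625·0.176 + 1425·0.463)/3650 = 0.36036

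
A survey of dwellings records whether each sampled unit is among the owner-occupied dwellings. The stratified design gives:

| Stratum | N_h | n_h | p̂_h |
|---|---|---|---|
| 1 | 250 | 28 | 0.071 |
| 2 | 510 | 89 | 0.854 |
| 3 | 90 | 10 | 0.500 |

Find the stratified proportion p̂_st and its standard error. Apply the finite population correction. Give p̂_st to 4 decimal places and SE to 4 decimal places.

N = 850; stratum weights W_h = N_h/N.
p̂_st = Σ W_h p̂_h = (250·0.071 + 510·0.854 + 90·0.500)/850 = 0.58622
V̂(p̂_st) = Σ W_h² (1 − n_h/N_h) p̂_h(1−p̂_h)/(n_h−1):
  stratum 1: (250/850)²·(1 − 28/250)·0.071·0.929/27 = 0.000187657
  stratum 2: (510/850)²·(1 − 89/510)·0.854·0.146/88 = 0.000421059
  stratum 3: (90/850)²·(1 − 10/90)·0.500·0.500/9 = 0.000276817
V̂(p̂_st) = 0.000885532; SE = √V̂ = 0.0297579

p̂_st ≈ 0.5862, SE ≈ 0.0298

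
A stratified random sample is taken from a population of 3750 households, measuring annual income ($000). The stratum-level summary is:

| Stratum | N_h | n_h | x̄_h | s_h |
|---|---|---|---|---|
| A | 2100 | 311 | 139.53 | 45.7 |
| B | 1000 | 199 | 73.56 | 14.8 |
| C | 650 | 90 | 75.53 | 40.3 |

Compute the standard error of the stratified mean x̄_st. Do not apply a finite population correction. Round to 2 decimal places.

SE(x̄_st) ≈ 1.65

V̂(x̄_st) = Σ W_h² s_h²/n_h, with W_h = N_h/N and N = 3750:
  stratum A: (2100/3750)²·45.7²/311 = 2.10595
  stratum B: (1000/3750)²·14.8²/199 = 0.0782723
  stratum C: (650/3750)²·40.3²/90 = 0.542165
V̂(x̄_st) = 2.72639
SE(x̄_st) = √2.72639 = 1.65118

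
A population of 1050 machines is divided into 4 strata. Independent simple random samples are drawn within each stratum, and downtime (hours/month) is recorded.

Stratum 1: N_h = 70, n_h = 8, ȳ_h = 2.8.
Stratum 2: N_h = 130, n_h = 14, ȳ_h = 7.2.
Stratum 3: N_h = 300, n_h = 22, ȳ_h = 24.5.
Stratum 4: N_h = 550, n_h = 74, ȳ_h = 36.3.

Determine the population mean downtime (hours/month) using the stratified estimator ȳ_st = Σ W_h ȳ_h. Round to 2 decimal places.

ȳ_st ≈ 27.09

N = Σ N_h = 1050. Stratum weights W_h = N_h/N.
ȳ_st = (70·2.8 + 130·7.2 + 300·24.5 + 550·36.3) / 1050 = 27.0924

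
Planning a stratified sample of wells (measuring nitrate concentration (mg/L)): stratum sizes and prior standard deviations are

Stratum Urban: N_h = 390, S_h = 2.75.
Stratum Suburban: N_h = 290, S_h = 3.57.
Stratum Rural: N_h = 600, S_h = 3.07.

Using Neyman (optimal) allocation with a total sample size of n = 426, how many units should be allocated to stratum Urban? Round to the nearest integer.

Neyman allocation: n_h = n · N_h S_h / Σ N_i S_i, with n = 426.
  stratum Urban: N_h·S_h = 390·2.75 = 1072.50
  stratum Suburban: N_h·S_h = 290·3.57 = 1035.30
  stratum Rural: N_h·S_h = 600·3.07 = 1842.00
Σ N_h S_h = 3949.80
n for stratum Urban = 426·1072.50/3949.80 = 115.673 → 116

116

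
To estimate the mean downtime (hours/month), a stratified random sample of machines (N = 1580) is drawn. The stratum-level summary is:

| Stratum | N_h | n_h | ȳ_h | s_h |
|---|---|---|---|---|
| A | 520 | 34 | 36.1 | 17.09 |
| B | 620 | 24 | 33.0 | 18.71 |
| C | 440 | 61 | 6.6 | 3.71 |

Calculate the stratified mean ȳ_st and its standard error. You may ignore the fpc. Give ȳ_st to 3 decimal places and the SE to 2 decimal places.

ȳ_st = Σ W_h ȳ_h = (520·36.1 + 620·33.0 + 440·6.6)/1580 = 26.66835
V̂(ȳ_st) = Σ W_h² s_h²/n_h, with W_h = N_h/N and N = 1580:
  stratum A: (520/1580)²·17.09²/34 = 0.93046
  stratum B: (620/1580)²·18.71²/24 = 2.24598
  stratum C: (440/1580)²·3.71²/61 = 0.0174988
V̂(ȳ_st) = 3.19394
SE(ȳ_st) = √3.19394 = 1.78716

ȳ_st ≈ 26.668, SE ≈ 1.79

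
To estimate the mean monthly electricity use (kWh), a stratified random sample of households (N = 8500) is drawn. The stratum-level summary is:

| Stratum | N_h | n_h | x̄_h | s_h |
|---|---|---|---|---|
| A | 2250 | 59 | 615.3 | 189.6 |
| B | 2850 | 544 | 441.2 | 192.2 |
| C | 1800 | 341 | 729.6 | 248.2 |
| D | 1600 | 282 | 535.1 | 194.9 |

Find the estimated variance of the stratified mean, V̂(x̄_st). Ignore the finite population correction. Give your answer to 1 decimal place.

V̂(x̄_st) ≈ 63.2

V̂(x̄_st) = Σ W_h² s_h²/n_h, with W_h = N_h/N and N = 8500:
  stratum A: (2250/8500)²·189.6²/59 = 42.6925
  stratum B: (2850/8500)²·192.2²/544 = 7.63413
  stratum C: (1800/8500)²·248.2²/341 = 8.10133
  stratum D: (1600/8500)²·194.9²/282 = 4.77284
V̂(x̄_st) = 63.2008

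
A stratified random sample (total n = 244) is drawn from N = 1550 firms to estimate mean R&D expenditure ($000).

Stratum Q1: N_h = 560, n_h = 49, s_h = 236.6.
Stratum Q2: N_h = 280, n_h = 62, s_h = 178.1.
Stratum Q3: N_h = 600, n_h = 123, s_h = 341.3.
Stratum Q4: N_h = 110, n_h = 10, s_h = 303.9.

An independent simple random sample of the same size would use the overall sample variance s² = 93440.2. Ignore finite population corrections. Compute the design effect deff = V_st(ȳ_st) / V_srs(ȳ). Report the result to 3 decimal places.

V̂(ȳ_st) = Σ W_h² s_h²/n_h, with W_h = N_h/N and N = 1550:
  stratum Q1: (560/1550)²·236.6²/49 = 149.123
  stratum Q2: (280/1550)²·178.1²/62 = 16.6951
  stratum Q3: (600/1550)²·341.3²/123 = 141.908
  stratum Q4: (110/1550)²·303.9²/10 = 46.514
V_st = 354.24
V_srs = s²/n = 93440.2/244 = 382.952
deff = V_st / V_srs = 354.24/382.952 = 0.9250

deff ≈ 0.925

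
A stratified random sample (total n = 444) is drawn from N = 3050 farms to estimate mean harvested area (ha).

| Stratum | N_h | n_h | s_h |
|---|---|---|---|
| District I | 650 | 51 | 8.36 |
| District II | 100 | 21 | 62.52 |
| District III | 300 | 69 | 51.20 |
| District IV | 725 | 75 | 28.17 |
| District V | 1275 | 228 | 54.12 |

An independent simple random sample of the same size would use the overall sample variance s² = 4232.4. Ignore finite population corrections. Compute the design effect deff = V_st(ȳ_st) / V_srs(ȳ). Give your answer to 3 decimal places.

V̂(ȳ_st) = Σ W_h² s_h²/n_h, with W_h = N_h/N and N = 3050:
  stratum District I: (650/3050)²·8.36²/51 = 0.06224
  stratum District II: (100/3050)²·62.52²/21 = 0.200087
  stratum District III: (300/3050)²·51.20²/69 = 0.367565
  stratum District IV: (725/3050)²·28.17²/75 = 0.597845
  stratum District V: (1275/3050)²·54.12²/228 = 2.24492
V_st = 3.47266
V_srs = s²/n = 4232.4/444 = 9.53243
deff = V_st / V_srs = 3.47266/9.53243 = 0.3643

deff ≈ 0.364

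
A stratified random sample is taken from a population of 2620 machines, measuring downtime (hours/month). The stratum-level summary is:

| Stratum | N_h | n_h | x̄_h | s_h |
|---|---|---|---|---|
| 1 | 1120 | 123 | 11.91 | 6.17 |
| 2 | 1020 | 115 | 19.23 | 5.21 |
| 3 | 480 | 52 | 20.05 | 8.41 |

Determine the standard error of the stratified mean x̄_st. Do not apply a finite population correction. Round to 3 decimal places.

V̂(x̄_st) = Σ W_h² s_h²/n_h, with W_h = N_h/N and N = 2620:
  stratum 1: (1120/2620)²·6.17²/123 = 0.0565586
  stratum 2: (1020/2620)²·5.21²/115 = 0.0357746
  stratum 3: (480/2620)²·8.41²/52 = 0.0456529
V̂(x̄_st) = 0.137986
SE(x̄_st) = √0.137986 = 0.371465

SE(x̄_st) ≈ 0.371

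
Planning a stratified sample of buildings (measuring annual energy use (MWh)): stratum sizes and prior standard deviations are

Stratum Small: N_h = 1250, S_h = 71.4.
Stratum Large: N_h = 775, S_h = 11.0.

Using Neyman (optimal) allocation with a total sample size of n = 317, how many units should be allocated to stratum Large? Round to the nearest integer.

Neyman allocation: n_h = n · N_h S_h / Σ N_i S_i, with n = 317.
  stratum Small: N_h·S_h = 1250·71.4 = 89250.00
  stratum Large: N_h·S_h = 775·11.0 = 8525.00
Σ N_h S_h = 97775.00
n for stratum Large = 317·8525.00/97775.00 = 27.639 → 28

28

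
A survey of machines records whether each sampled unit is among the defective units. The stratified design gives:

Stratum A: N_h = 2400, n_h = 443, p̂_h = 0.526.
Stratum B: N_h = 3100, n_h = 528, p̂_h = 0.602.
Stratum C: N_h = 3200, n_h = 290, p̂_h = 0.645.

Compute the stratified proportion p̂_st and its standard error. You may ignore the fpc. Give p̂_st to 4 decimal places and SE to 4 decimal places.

N = 8700; stratum weights W_h = N_h/N.
p̂_st = Σ W_h p̂_h = (2400·0.526 + 3100·0.602 + 3200·0.645)/8700 = 0.59685
V̂(p̂_st) = Σ W_h² p̂_h(1−p̂_h)/(n_h−1):
  stratum A: (2400/8700)²·0.526·0.474/442 = 4.29265e-05
  stratum B: (3100/8700)²·0.602·0.398/527 = 5.77237e-05
  stratum C: (3200/8700)²·0.645·0.355/289 = 0.000107189
V̂(p̂_st) = 0.00020784; SE = √V̂ = 0.0144166

p̂_st ≈ 0.5969, SE ≈ 0.0144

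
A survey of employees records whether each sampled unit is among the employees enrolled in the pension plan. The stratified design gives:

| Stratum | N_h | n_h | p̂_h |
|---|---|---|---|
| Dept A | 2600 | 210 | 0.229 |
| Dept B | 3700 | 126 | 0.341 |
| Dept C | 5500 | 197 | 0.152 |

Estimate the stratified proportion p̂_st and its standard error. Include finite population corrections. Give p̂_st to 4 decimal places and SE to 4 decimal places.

p̂_st ≈ 0.2282, SE ≈ 0.0186

N = 11800; stratum weights W_h = N_h/N.
p̂_st = Σ W_h p̂_h = (2600·0.229 + 3700·0.341 + 5500·0.152)/11800 = 0.22823
V̂(p̂_st) = Σ W_h² (1 − n_h/N_h) p̂_h(1−p̂_h)/(n_h−1):
  stratum Dept A: (2600/11800)²·(1 − 210/2600)·0.229·0.771/209 = 3.77008e-05
  stratum Dept B: (3700/11800)²·(1 − 126/3700)·0.341·0.659/125 = 0.000170735
  stratum Dept C: (5500/11800)²·(1 − 197/5500)·0.152·0.848/196 = 0.000137754
V̂(p̂_st) = 0.000346189; SE = √V̂ = 0.0186062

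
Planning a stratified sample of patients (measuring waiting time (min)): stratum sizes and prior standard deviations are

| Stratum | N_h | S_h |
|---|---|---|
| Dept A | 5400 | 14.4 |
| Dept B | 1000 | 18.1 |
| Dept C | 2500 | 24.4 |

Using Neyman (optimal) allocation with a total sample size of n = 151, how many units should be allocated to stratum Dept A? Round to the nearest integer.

Neyman allocation: n_h = n · N_h S_h / Σ N_i S_i, with n = 151.
  stratum Dept A: N_h·S_h = 5400·14.4 = 77760.00
  stratum Dept B: N_h·S_h = 1000·18.1 = 18100.00
  stratum Dept C: N_h·S_h = 2500·24.4 = 61000.00
Σ N_h S_h = 156860.00
n for stratum Dept A = 151·77760.00/156860.00 = 74.855 → 75

75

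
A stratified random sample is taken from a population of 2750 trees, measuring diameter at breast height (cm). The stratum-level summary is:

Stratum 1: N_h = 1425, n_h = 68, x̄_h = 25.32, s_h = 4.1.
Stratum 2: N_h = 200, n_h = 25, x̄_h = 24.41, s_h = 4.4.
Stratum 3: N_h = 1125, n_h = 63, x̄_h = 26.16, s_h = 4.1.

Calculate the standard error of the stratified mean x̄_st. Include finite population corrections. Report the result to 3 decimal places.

V̂(x̄_st) = Σ W_h² (1 − n_h/N_h) s_h²/n_h, with W_h = N_h/N and N = 2750:
  stratum 1: (1425/2750)²·(1 − 68/1425)·4.1²/68 = 0.0632103
  stratum 2: (200/2750)²·(1 − 25/200)·4.4²/25 = 0.003584
  stratum 3: (1125/2750)²·(1 − 63/1125)·4.1²/63 = 0.042154
V̂(x̄_st) = 0.108948
SE(x̄_st) = √0.108948 = 0.330073

SE(x̄_st) ≈ 0.330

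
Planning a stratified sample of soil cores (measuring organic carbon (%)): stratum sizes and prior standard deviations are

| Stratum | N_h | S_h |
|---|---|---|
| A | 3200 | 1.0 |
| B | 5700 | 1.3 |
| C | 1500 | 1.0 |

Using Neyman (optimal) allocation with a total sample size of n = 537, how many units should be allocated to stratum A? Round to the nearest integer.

Neyman allocation: n_h = n · N_h S_h / Σ N_i S_i, with n = 537.
  stratum A: N_h·S_h = 3200·1.0 = 3200.00
  stratum B: N_h·S_h = 5700·1.3 = 7410.00
  stratum C: N_h·S_h = 1500·1.0 = 1500.00
Σ N_h S_h = 12110.00
n for stratum A = 537·3200.00/12110.00 = 141.899 → 142

142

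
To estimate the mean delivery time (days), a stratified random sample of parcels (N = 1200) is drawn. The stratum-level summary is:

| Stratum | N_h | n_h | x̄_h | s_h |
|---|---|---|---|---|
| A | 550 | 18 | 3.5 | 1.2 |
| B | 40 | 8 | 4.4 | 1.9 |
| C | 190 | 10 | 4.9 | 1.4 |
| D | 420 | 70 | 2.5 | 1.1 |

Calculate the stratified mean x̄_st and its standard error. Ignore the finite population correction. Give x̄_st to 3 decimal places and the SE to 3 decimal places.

x̄_st = Σ W_h x̄_h = (550·3.5 + 40·4.4 + 190·4.9 + 420·2.5)/1200 = 3.40167
V̂(x̄_st) = Σ W_h² s_h²/n_h, with W_h = N_h/N and N = 1200:
  stratum A: (550/1200)²·1.2²/18 = 0.0168056
  stratum B: (40/1200)²·1.9²/8 = 0.000501389
  stratum C: (190/1200)²·1.4²/10 = 0.00491361
  stratum D: (420/1200)²·1.1²/70 = 0.0021175
V̂(x̄_st) = 0.0243381
SE(x̄_st) = √0.0243381 = 0.156007

x̄_st ≈ 3.402, SE ≈ 0.156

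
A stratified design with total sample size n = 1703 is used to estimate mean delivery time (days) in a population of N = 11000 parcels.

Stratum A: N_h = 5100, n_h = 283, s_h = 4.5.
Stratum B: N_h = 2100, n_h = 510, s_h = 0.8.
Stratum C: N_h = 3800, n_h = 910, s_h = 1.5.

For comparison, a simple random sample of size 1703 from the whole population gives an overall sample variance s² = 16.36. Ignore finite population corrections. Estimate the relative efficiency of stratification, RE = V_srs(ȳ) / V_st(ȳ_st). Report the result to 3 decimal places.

RE ≈ 0.611

V̂(ȳ_st) = Σ W_h² s_h²/n_h, with W_h = N_h/N and N = 11000:
  stratum A: (5100/11000)²·4.5²/283 = 0.0153813
  stratum B: (2100/11000)²·0.8²/510 = 4.57365e-05
  stratum C: (3800/11000)²·1.5²/910 = 0.000295069
V_st = 0.0157221
V_srs = s²/n = 16.36/1703 = 0.00960658
Relative efficiency = V_srs / V_st = 0.00960658/0.0157221 = 0.6110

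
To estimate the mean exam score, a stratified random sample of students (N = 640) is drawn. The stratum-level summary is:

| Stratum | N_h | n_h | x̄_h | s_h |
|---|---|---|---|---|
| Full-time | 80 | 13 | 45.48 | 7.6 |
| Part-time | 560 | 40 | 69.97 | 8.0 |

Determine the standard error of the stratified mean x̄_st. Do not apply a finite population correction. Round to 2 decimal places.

V̂(x̄_st) = Σ W_h² s_h²/n_h, with W_h = N_h/N and N = 640:
  stratum Full-time: (80/640)²·7.6²/13 = 0.0694231
  stratum Part-time: (560/640)²·8.0²/40 = 1.225
V̂(x̄_st) = 1.29442
SE(x̄_st) = √1.29442 = 1.13773

SE(x̄_st) ≈ 1.14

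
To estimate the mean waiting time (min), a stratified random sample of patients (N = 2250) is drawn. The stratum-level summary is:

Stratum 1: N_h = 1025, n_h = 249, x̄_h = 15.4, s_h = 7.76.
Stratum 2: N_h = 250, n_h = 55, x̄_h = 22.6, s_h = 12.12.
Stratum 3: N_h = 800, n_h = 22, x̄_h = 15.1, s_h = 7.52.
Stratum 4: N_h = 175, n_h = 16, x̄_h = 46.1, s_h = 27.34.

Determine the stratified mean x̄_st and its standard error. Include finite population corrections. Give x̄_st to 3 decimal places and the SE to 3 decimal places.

x̄_st ≈ 18.481, SE ≈ 0.798

x̄_st = Σ W_h x̄_h = (1025·15.4 + 250·22.6 + 800·15.1 + 175·46.1)/2250 = 18.48111
V̂(x̄_st) = Σ W_h² (1 − n_h/N_h) s_h²/n_h, with W_h = N_h/N and N = 2250:
  stratum 1: (1025/2250)²·(1 − 249/1025)·7.76²/249 = 0.0379966
  stratum 2: (250/2250)²·(1 − 55/250)·12.12²/55 = 0.0257189
  stratum 3: (800/2250)²·(1 − 22/800)·7.52²/22 = 0.316022
  stratum 4: (175/2250)²·(1 − 16/175)·27.34²/16 = 0.256772
V̂(x̄_st) = 0.636509
SE(x̄_st) = √0.636509 = 0.797815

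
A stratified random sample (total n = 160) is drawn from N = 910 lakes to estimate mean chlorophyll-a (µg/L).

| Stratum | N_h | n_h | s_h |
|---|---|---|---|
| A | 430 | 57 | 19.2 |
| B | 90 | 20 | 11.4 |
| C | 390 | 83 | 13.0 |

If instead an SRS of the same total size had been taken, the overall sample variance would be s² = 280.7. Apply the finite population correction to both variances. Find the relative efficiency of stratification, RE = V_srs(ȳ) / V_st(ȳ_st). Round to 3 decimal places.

RE ≈ 0.906

V̂(ȳ_st) = Σ W_h² (1 − n_h/N_h) s_h²/n_h, with W_h = N_h/N and N = 910:
  stratum A: (430/910)²·(1 − 57/430)·19.2²/57 = 1.25263
  stratum B: (90/910)²·(1 − 20/90)·11.4²/20 = 0.0494353
  stratum C: (390/910)²·(1 − 83/390)·13.0²/83 = 0.294394
V_st = 1.59646
V_srs = (1 − 160/910)·280.7/160 = 1.44591
Relative efficiency = V_srs / V_st = 1.44591/1.59646 = 0.9057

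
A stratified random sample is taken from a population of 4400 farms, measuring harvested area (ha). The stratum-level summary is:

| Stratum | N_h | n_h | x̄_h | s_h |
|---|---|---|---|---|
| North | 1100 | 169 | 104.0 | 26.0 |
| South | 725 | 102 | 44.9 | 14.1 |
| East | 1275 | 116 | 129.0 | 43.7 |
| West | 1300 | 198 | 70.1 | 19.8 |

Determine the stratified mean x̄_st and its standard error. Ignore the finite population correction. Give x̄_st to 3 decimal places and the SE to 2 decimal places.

x̄_st = Σ W_h x̄_h = (1100·104.0 + 725·44.9 + 1275·129.0 + 1300·70.1)/4400 = 91.49034
V̂(x̄_st) = Σ W_h² s_h²/n_h, with W_h = N_h/N and N = 4400:
  stratum North: (1100/4400)²·26.0²/169 = 0.25
  stratum South: (725/4400)²·14.1²/102 = 0.0529186
  stratum East: (1275/4400)²·43.7²/116 = 1.38236
  stratum West: (1300/4400)²·19.8²/198 = 0.172841
V̂(x̄_st) = 1.85812
SE(x̄_st) = √1.85812 = 1.36313

x̄_st ≈ 91.490, SE ≈ 1.36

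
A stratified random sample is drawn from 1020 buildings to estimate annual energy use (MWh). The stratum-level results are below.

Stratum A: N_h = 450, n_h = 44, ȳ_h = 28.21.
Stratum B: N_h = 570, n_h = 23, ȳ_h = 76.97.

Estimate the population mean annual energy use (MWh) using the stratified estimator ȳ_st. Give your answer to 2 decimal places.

ȳ_st ≈ 55.46

N = Σ N_h = 1020. Stratum weights W_h = N_h/N.
ȳ_st = (450·28.21 + 570·76.97) / 1020 = 55.4582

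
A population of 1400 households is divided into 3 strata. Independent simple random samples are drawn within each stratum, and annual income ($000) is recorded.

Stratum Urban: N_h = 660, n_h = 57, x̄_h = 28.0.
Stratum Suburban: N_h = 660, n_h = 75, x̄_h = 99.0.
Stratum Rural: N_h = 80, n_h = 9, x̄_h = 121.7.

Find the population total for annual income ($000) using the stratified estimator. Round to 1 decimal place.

τ̂_st = Σ N_h x̄_h = 660·28.0 + 660·99.0 + 80·121.7 = 93556.0

τ̂_st ≈ 93556.0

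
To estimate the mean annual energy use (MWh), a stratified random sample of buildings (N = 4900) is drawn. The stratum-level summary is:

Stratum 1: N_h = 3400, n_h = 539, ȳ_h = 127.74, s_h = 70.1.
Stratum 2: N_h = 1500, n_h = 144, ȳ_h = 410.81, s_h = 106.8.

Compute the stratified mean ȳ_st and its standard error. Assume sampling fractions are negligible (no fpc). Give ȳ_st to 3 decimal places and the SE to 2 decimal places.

ȳ_st = Σ W_h ȳ_h = (3400·127.74 + 1500·410.81)/4900 = 214.39408
V̂(ȳ_st) = Σ W_h² s_h²/n_h, with W_h = N_h/N and N = 4900:
  stratum 1: (3400/4900)²·70.1²/539 = 4.38948
  stratum 2: (1500/4900)²·106.8²/144 = 7.42284
V̂(ȳ_st) = 11.8123
SE(ȳ_st) = √11.8123 = 3.43691

ȳ_st ≈ 214.394, SE ≈ 3.44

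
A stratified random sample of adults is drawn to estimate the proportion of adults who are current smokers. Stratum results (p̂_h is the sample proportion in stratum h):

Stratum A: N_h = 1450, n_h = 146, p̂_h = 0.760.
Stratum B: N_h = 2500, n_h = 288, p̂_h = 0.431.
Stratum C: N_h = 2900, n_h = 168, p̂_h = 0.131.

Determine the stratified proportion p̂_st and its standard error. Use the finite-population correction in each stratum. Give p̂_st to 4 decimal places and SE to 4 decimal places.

N = 6850; stratum weights W_h = N_h/N.
p̂_st = Σ W_h p̂_h = (1450·0.760 + 2500·0.431 + 2900·0.131)/6850 = 0.37364
V̂(p̂_st) = Σ W_h² (1 − n_h/N_h) p̂_h(1−p̂_h)/(n_h−1):
  stratum A: (1450/6850)²·(1 − 146/1450)·0.760·0.240/145 = 5.06899e-05
  stratum B: (2500/6850)²·(1 − 288/2500)·0.431·0.569/287 = 0.000100705
  stratum C: (2900/6850)²·(1 − 168/2900)·0.131·0.869/167 = 0.000115099
V̂(p̂_st) = 0.000266494; SE = √V̂ = 0.0163246

p̂_st ≈ 0.3736, SE ≈ 0.0163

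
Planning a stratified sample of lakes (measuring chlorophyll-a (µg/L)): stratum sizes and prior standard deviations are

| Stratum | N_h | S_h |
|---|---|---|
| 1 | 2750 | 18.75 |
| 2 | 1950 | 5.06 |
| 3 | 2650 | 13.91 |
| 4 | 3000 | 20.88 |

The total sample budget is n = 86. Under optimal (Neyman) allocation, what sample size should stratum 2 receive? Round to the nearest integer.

5

Neyman allocation: n_h = n · N_h S_h / Σ N_i S_i, with n = 86.
  stratum 1: N_h·S_h = 2750·18.75 = 51562.50
  stratum 2: N_h·S_h = 1950·5.06 = 9867.00
  stratum 3: N_h·S_h = 2650·13.91 = 36861.50
  stratum 4: N_h·S_h = 3000·20.88 = 62640.00
Σ N_h S_h = 160931.00
n for stratum 2 = 86·9867.00/160931.00 = 5.273 → 5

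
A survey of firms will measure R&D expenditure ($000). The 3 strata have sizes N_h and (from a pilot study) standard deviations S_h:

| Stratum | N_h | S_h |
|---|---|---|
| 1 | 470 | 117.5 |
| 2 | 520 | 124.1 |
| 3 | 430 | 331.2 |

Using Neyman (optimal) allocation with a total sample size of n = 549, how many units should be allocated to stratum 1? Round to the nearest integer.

Neyman allocation: n_h = n · N_h S_h / Σ N_i S_i, with n = 549.
  stratum 1: N_h·S_h = 470·117.5 = 55225.00
  stratum 2: N_h·S_h = 520·124.1 = 64532.00
  stratum 3: N_h·S_h = 430·331.2 = 142416.00
Σ N_h S_h = 262173.00
n for stratum 1 = 549·55225.00/262173.00 = 115.643 → 116

116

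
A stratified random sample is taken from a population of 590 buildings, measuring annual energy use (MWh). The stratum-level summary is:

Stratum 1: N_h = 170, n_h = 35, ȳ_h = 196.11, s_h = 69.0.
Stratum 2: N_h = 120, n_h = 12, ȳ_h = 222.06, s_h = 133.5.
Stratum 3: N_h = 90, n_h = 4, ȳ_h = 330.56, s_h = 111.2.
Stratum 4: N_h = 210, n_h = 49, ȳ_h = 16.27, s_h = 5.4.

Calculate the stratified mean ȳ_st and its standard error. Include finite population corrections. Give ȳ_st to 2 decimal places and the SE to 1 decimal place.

ȳ_st ≈ 157.89, SE ≈ 11.5

ȳ_st = Σ W_h ȳ_h = (170·196.11 + 120·222.06 + 90·330.56 + 210·16.27)/590 = 157.88644
V̂(ȳ_st) = Σ W_h² (1 − n_h/N_h) s_h²/n_h, with W_h = N_h/N and N = 590:
  stratum 1: (170/590)²·(1 − 35/170)·69.0²/35 = 8.96827
  stratum 2: (120/590)²·(1 − 12/120)·133.5²/12 = 55.2945
  stratum 3: (90/590)²·(1 − 4/90)·111.2²/4 = 68.7364
  stratum 4: (210/590)²·(1 − 49/210)·5.4²/49 = 0.0578006
V̂(ȳ_st) = 133.057
SE(ȳ_st) = √133.057 = 11.535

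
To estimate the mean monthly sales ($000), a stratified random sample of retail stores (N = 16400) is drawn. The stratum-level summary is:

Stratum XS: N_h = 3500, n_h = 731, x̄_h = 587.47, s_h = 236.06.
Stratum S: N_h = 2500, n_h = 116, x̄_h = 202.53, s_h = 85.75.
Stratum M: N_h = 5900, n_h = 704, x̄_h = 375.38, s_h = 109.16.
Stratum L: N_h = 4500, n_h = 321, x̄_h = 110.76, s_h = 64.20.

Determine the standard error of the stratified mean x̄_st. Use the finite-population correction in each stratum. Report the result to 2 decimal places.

SE(x̄_st) ≈ 2.64

V̂(x̄_st) = Σ W_h² (1 − n_h/N_h) s_h²/n_h, with W_h = N_h/N and N = 16400:
  stratum XS: (3500/16400)²·(1 − 731/3500)·236.06²/731 = 2.74682
  stratum S: (2500/16400)²·(1 − 116/2500)·85.75²/116 = 1.40465
  stratum M: (5900/16400)²·(1 − 704/5900)·109.16²/704 = 1.92925
  stratum L: (4500/16400)²·(1 − 321/4500)·64.20²/321 = 0.897764
V̂(x̄_st) = 6.97849
SE(x̄_st) = √6.97849 = 2.64168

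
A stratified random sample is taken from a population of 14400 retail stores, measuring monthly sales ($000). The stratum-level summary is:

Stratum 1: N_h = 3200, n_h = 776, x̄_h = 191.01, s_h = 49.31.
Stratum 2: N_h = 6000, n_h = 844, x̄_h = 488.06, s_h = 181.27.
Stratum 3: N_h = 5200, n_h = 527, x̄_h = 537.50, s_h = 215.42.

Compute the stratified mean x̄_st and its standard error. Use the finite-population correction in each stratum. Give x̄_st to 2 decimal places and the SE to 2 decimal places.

x̄_st ≈ 439.90, SE ≈ 4.03

x̄_st = Σ W_h x̄_h = (3200·191.01 + 6000·488.06 + 5200·537.50)/14400 = 439.90222
V̂(x̄_st) = Σ W_h² (1 − n_h/N_h) s_h²/n_h, with W_h = N_h/N and N = 14400:
  stratum 1: (3200/14400)²·(1 − 776/3200)·49.31²/776 = 0.11721
  stratum 2: (6000/14400)²·(1 − 844/6000)·181.27²/844 = 5.80829
  stratum 3: (5200/14400)²·(1 − 527/5200)·215.42²/527 = 10.319
V̂(x̄_st) = 16.2445
SE(x̄_st) = √16.2445 = 4.03044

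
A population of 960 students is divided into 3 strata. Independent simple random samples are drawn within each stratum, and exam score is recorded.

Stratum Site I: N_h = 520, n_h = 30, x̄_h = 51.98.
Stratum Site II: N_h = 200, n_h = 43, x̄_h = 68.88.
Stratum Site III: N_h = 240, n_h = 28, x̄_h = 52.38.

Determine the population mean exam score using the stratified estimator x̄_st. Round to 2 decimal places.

N = Σ N_h = 960. Stratum weights W_h = N_h/N.
x̄_st = (520·51.98 + 200·68.88 + 240·52.38) / 960 = 55.6008

x̄_st ≈ 55.60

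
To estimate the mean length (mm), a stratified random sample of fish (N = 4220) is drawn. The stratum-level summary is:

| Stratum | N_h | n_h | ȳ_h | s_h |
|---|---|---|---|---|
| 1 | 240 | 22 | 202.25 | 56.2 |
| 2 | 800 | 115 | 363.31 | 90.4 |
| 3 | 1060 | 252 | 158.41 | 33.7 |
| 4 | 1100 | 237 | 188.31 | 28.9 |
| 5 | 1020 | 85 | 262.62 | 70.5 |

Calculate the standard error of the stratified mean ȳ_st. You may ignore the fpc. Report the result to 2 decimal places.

SE(ȳ_st) ≈ 2.64

V̂(ȳ_st) = Σ W_h² s_h²/n_h, with W_h = N_h/N and N = 4220:
  stratum 1: (240/4220)²·56.2²/22 = 0.464352
  stratum 2: (800/4220)²·90.4²/115 = 2.55384
  stratum 3: (1060/4220)²·33.7²/252 = 0.284345
  stratum 4: (1100/4220)²·28.9²/237 = 0.239446
  stratum 5: (1020/4220)²·70.5²/85 = 3.41613
V̂(ȳ_st) = 6.95812
SE(ȳ_st) = √6.95812 = 2.63782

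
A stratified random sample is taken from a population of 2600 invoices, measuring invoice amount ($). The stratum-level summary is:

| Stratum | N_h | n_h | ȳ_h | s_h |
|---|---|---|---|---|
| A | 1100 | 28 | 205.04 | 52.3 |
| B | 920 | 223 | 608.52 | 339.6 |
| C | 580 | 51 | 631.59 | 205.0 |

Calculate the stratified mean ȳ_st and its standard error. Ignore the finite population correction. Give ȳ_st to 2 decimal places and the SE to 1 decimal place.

ȳ_st ≈ 442.96, SE ≈ 11.1

ȳ_st = Σ W_h ȳ_h = (1100·205.04 + 920·608.52 + 580·631.59)/2600 = 442.96331
V̂(ȳ_st) = Σ W_h² s_h²/n_h, with W_h = N_h/N and N = 2600:
  stratum A: (1100/2600)²·52.3²/28 = 17.4857
  stratum B: (920/2600)²·339.6²/223 = 64.7529
  stratum C: (580/2600)²·205.0²/51 = 41.0059
V̂(ȳ_st) = 123.245
SE(ȳ_st) = √123.245 = 11.1016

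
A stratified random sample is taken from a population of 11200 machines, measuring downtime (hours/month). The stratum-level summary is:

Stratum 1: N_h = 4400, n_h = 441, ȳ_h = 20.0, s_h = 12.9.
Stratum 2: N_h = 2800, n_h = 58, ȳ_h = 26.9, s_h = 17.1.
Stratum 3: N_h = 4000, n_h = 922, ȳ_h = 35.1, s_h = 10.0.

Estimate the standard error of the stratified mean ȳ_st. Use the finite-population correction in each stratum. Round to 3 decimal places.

V̂(ȳ_st) = Σ W_h² (1 − n_h/N_h) s_h²/n_h, with W_h = N_h/N and N = 11200:
  stratum 1: (4400/11200)²·(1 − 441/4400)·12.9²/441 = 0.0524014
  stratum 2: (2800/11200)²·(1 − 58/2800)·17.1²/58 = 0.30857
  stratum 3: (4000/11200)²·(1 − 922/4000)·10.0²/922 = 0.0106454
V̂(ȳ_st) = 0.371617
SE(ȳ_st) = √0.371617 = 0.609604

SE(ȳ_st) ≈ 0.610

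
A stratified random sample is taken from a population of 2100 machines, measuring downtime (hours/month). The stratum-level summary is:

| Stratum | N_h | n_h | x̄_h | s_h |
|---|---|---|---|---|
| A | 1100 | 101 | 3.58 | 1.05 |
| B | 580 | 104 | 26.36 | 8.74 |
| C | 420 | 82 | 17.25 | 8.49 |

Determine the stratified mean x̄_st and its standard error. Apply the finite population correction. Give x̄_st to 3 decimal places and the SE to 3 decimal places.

x̄_st ≈ 12.606, SE ≈ 0.277

x̄_st = Σ W_h x̄_h = (1100·3.58 + 580·26.36 + 420·17.25)/2100 = 12.60562
V̂(x̄_st) = Σ W_h² (1 − n_h/N_h) s_h²/n_h, with W_h = N_h/N and N = 2100:
  stratum A: (1100/2100)²·(1 − 101/1100)·1.05²/101 = 0.00272005
  stratum B: (580/2100)²·(1 − 104/580)·8.74²/104 = 0.0459818
  stratum C: (420/2100)²·(1 − 82/420)·8.49²/82 = 0.0282963
V̂(x̄_st) = 0.0769981
SE(x̄_st) = √0.0769981 = 0.277485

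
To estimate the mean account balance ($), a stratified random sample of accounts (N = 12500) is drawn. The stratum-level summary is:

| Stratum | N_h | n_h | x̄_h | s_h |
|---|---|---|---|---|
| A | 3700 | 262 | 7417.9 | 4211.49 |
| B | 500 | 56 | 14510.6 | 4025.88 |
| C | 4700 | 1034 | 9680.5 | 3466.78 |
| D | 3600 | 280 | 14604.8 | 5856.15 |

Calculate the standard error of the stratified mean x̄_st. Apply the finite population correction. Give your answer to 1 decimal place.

SE(x̄_st) ≈ 128.7

V̂(x̄_st) = Σ W_h² (1 − n_h/N_h) s_h²/n_h, with W_h = N_h/N and N = 12500:
  stratum A: (3700/12500)²·(1 − 262/3700)·4211.49²/262 = 5511.35
  stratum B: (500/12500)²·(1 − 56/500)·4025.88²/56 = 411.213
  stratum C: (4700/12500)²·(1 − 1034/4700)·3466.78²/1034 = 1281.75
  stratum D: (3600/12500)²·(1 − 280/3600)·5856.15²/280 = 9368.86
V̂(x̄_st) = 16573.2
SE(x̄_st) = √16573.2 = 128.737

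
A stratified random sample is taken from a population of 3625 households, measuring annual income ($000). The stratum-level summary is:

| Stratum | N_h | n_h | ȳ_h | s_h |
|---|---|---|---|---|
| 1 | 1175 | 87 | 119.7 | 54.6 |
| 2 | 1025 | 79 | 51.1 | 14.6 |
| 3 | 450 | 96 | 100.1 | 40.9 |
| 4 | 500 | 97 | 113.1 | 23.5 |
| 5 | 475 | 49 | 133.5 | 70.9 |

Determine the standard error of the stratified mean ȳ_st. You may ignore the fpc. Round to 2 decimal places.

V̂(ȳ_st) = Σ W_h² s_h²/n_h, with W_h = N_h/N and N = 3625:
  stratum 1: (1175/3625)²·54.6²/87 = 3.60019
  stratum 2: (1025/3625)²·14.6²/79 = 0.21573
  stratum 3: (450/3625)²·40.9²/96 = 0.268525
  stratum 4: (500/3625)²·23.5²/97 = 0.108315
  stratum 5: (475/3625)²·70.9²/49 = 1.76144
V̂(ȳ_st) = 5.9542
SE(ȳ_st) = √5.9542 = 2.44012

SE(ȳ_st) ≈ 2.44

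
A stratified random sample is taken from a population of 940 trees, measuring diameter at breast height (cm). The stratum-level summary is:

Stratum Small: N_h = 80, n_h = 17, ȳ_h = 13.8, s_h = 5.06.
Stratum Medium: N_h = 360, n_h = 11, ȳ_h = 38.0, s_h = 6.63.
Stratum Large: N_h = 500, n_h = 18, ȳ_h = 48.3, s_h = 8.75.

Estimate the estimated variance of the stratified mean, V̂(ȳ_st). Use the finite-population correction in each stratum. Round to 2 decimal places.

V̂(ȳ_st) ≈ 1.74

V̂(ȳ_st) = Σ W_h² (1 − n_h/N_h) s_h²/n_h, with W_h = N_h/N and N = 940:
  stratum Small: (80/940)²·(1 − 17/80)·5.06²/17 = 0.00859067
  stratum Medium: (360/940)²·(1 − 11/360)·6.63²/11 = 0.568207
  stratum Large: (500/940)²·(1 − 18/500)·8.75²/18 = 1.16013
V̂(ȳ_st) = 1.73692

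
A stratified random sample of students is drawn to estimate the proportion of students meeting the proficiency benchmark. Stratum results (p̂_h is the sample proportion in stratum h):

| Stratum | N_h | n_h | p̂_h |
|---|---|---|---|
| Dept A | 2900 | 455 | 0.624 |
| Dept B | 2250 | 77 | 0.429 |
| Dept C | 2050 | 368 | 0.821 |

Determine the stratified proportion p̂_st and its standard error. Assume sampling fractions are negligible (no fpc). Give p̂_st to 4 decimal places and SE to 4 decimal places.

p̂_st ≈ 0.6192, SE ≈ 0.0208

N = 7200; stratum weights W_h = N_h/N.
p̂_st = Σ W_h p̂_h = (2900·0.624 + 2250·0.429 + 2050·0.821)/7200 = 0.61915
V̂(p̂_st) = Σ W_h² p̂_h(1−p̂_h)/(n_h−1):
  stratum Dept A: (2900/7200)²·0.624·0.376/454 = 8.38393e-05
  stratum Dept B: (2250/7200)²·0.429·0.571/76 = 0.00031476
  stratum Dept C: (2050/7200)²·0.821·0.179/367 = 3.24618e-05
V̂(p̂_st) = 0.000431061; SE = √V̂ = 0.020762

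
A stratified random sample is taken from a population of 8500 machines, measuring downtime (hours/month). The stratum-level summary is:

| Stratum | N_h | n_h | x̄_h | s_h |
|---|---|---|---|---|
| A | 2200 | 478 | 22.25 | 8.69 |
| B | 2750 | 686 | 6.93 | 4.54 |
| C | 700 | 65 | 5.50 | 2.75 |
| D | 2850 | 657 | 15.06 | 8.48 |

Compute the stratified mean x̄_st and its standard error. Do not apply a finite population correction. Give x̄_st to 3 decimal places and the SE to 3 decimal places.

x̄_st ≈ 13.503, SE ≈ 0.164

x̄_st = Σ W_h x̄_h = (2200·22.25 + 2750·6.93 + 700·5.50 + 2850·15.06)/8500 = 13.50335
V̂(x̄_st) = Σ W_h² s_h²/n_h, with W_h = N_h/N and N = 8500:
  stratum A: (2200/8500)²·8.69²/478 = 0.0105833
  stratum B: (2750/8500)²·4.54²/686 = 0.00314496
  stratum C: (700/8500)²·2.75²/65 = 0.00078906
  stratum D: (2850/8500)²·8.48²/657 = 0.0123049
V̂(x̄_st) = 0.0268222
SE(x̄_st) = √0.0268222 = 0.163775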